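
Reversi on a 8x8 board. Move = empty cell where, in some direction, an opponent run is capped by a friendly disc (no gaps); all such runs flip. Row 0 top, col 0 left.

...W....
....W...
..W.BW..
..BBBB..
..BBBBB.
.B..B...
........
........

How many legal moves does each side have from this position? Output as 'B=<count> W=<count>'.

Answer: B=6 W=4

Derivation:
-- B to move --
(0,2): no bracket -> illegal
(0,4): flips 1 -> legal
(0,5): no bracket -> illegal
(1,1): flips 1 -> legal
(1,2): flips 1 -> legal
(1,3): no bracket -> illegal
(1,5): flips 1 -> legal
(1,6): flips 1 -> legal
(2,1): no bracket -> illegal
(2,3): no bracket -> illegal
(2,6): flips 1 -> legal
(3,1): no bracket -> illegal
(3,6): no bracket -> illegal
B mobility = 6
-- W to move --
(1,3): no bracket -> illegal
(1,5): no bracket -> illegal
(2,1): no bracket -> illegal
(2,3): flips 1 -> legal
(2,6): no bracket -> illegal
(3,1): no bracket -> illegal
(3,6): no bracket -> illegal
(3,7): no bracket -> illegal
(4,0): no bracket -> illegal
(4,1): no bracket -> illegal
(4,7): no bracket -> illegal
(5,0): no bracket -> illegal
(5,2): flips 4 -> legal
(5,3): no bracket -> illegal
(5,5): flips 4 -> legal
(5,6): no bracket -> illegal
(5,7): no bracket -> illegal
(6,0): no bracket -> illegal
(6,1): no bracket -> illegal
(6,2): no bracket -> illegal
(6,3): no bracket -> illegal
(6,4): flips 4 -> legal
(6,5): no bracket -> illegal
W mobility = 4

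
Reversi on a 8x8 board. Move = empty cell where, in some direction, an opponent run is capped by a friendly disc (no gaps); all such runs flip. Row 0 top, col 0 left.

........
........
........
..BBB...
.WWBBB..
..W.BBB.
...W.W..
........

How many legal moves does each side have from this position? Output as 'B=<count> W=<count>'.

Answer: B=9 W=9

Derivation:
-- B to move --
(3,0): no bracket -> illegal
(3,1): no bracket -> illegal
(4,0): flips 2 -> legal
(5,0): flips 1 -> legal
(5,1): flips 1 -> legal
(5,3): no bracket -> illegal
(6,1): flips 1 -> legal
(6,2): flips 2 -> legal
(6,4): no bracket -> illegal
(6,6): no bracket -> illegal
(7,2): flips 1 -> legal
(7,3): no bracket -> illegal
(7,4): flips 1 -> legal
(7,5): flips 1 -> legal
(7,6): flips 1 -> legal
B mobility = 9
-- W to move --
(2,1): flips 3 -> legal
(2,2): flips 1 -> legal
(2,3): flips 1 -> legal
(2,4): flips 1 -> legal
(2,5): flips 2 -> legal
(3,1): no bracket -> illegal
(3,5): flips 2 -> legal
(3,6): flips 2 -> legal
(4,6): flips 3 -> legal
(4,7): flips 1 -> legal
(5,3): no bracket -> illegal
(5,7): no bracket -> illegal
(6,4): no bracket -> illegal
(6,6): no bracket -> illegal
(6,7): no bracket -> illegal
W mobility = 9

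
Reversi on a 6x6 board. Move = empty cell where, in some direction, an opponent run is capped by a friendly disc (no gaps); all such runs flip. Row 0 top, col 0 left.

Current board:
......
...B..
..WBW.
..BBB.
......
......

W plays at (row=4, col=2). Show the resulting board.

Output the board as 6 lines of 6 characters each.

Place W at (4,2); scan 8 dirs for brackets.
Dir NW: first cell '.' (not opp) -> no flip
Dir N: opp run (3,2) capped by W -> flip
Dir NE: opp run (3,3) capped by W -> flip
Dir W: first cell '.' (not opp) -> no flip
Dir E: first cell '.' (not opp) -> no flip
Dir SW: first cell '.' (not opp) -> no flip
Dir S: first cell '.' (not opp) -> no flip
Dir SE: first cell '.' (not opp) -> no flip
All flips: (3,2) (3,3)

Answer: ......
...B..
..WBW.
..WWB.
..W...
......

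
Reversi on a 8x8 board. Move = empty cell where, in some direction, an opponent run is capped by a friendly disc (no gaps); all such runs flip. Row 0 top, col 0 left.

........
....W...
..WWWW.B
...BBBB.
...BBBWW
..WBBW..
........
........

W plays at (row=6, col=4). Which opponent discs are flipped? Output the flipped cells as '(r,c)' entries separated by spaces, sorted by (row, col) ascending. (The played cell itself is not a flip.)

Answer: (3,4) (4,4) (5,4)

Derivation:
Dir NW: opp run (5,3), next='.' -> no flip
Dir N: opp run (5,4) (4,4) (3,4) capped by W -> flip
Dir NE: first cell 'W' (not opp) -> no flip
Dir W: first cell '.' (not opp) -> no flip
Dir E: first cell '.' (not opp) -> no flip
Dir SW: first cell '.' (not opp) -> no flip
Dir S: first cell '.' (not opp) -> no flip
Dir SE: first cell '.' (not opp) -> no flip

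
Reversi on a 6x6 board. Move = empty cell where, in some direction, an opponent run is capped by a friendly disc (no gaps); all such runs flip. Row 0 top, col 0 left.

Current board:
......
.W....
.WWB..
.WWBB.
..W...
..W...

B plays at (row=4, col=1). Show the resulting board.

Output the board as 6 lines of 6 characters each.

Place B at (4,1); scan 8 dirs for brackets.
Dir NW: first cell '.' (not opp) -> no flip
Dir N: opp run (3,1) (2,1) (1,1), next='.' -> no flip
Dir NE: opp run (3,2) capped by B -> flip
Dir W: first cell '.' (not opp) -> no flip
Dir E: opp run (4,2), next='.' -> no flip
Dir SW: first cell '.' (not opp) -> no flip
Dir S: first cell '.' (not opp) -> no flip
Dir SE: opp run (5,2), next=edge -> no flip
All flips: (3,2)

Answer: ......
.W....
.WWB..
.WBBB.
.BW...
..W...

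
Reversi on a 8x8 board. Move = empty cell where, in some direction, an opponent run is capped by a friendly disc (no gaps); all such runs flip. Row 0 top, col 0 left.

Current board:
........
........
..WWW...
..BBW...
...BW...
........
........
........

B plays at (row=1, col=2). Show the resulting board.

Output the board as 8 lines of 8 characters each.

Answer: ........
..B.....
..BWW...
..BBW...
...BW...
........
........
........

Derivation:
Place B at (1,2); scan 8 dirs for brackets.
Dir NW: first cell '.' (not opp) -> no flip
Dir N: first cell '.' (not opp) -> no flip
Dir NE: first cell '.' (not opp) -> no flip
Dir W: first cell '.' (not opp) -> no flip
Dir E: first cell '.' (not opp) -> no flip
Dir SW: first cell '.' (not opp) -> no flip
Dir S: opp run (2,2) capped by B -> flip
Dir SE: opp run (2,3) (3,4), next='.' -> no flip
All flips: (2,2)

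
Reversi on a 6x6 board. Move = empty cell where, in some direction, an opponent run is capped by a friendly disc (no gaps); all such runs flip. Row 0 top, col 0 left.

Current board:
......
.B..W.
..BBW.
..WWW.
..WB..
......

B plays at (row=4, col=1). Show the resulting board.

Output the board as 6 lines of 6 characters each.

Place B at (4,1); scan 8 dirs for brackets.
Dir NW: first cell '.' (not opp) -> no flip
Dir N: first cell '.' (not opp) -> no flip
Dir NE: opp run (3,2) capped by B -> flip
Dir W: first cell '.' (not opp) -> no flip
Dir E: opp run (4,2) capped by B -> flip
Dir SW: first cell '.' (not opp) -> no flip
Dir S: first cell '.' (not opp) -> no flip
Dir SE: first cell '.' (not opp) -> no flip
All flips: (3,2) (4,2)

Answer: ......
.B..W.
..BBW.
..BWW.
.BBB..
......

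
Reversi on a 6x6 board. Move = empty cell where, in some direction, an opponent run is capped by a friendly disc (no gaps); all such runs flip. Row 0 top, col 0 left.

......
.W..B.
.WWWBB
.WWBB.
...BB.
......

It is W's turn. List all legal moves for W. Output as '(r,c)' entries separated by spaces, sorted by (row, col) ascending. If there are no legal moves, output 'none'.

Answer: (0,5) (3,5) (4,5) (5,3) (5,4) (5,5)

Derivation:
(0,3): no bracket -> illegal
(0,4): no bracket -> illegal
(0,5): flips 1 -> legal
(1,3): no bracket -> illegal
(1,5): no bracket -> illegal
(3,5): flips 2 -> legal
(4,2): no bracket -> illegal
(4,5): flips 1 -> legal
(5,2): no bracket -> illegal
(5,3): flips 2 -> legal
(5,4): flips 1 -> legal
(5,5): flips 2 -> legal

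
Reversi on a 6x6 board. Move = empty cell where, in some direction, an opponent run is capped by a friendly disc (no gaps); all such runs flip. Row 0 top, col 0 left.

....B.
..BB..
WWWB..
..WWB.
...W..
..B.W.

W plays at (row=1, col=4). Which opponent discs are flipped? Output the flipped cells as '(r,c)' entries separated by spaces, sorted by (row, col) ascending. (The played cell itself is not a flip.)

Answer: (2,3)

Derivation:
Dir NW: first cell '.' (not opp) -> no flip
Dir N: opp run (0,4), next=edge -> no flip
Dir NE: first cell '.' (not opp) -> no flip
Dir W: opp run (1,3) (1,2), next='.' -> no flip
Dir E: first cell '.' (not opp) -> no flip
Dir SW: opp run (2,3) capped by W -> flip
Dir S: first cell '.' (not opp) -> no flip
Dir SE: first cell '.' (not opp) -> no flip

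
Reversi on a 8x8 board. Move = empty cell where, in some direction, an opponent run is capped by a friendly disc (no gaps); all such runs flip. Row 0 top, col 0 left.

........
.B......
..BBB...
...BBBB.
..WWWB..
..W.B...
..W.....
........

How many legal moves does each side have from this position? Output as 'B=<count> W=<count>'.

-- B to move --
(3,1): no bracket -> illegal
(3,2): flips 1 -> legal
(4,1): flips 3 -> legal
(5,1): flips 1 -> legal
(5,3): flips 2 -> legal
(5,5): flips 1 -> legal
(6,1): flips 2 -> legal
(6,3): no bracket -> illegal
(7,1): no bracket -> illegal
(7,2): no bracket -> illegal
(7,3): no bracket -> illegal
B mobility = 6
-- W to move --
(0,0): flips 3 -> legal
(0,1): no bracket -> illegal
(0,2): no bracket -> illegal
(1,0): no bracket -> illegal
(1,2): no bracket -> illegal
(1,3): flips 2 -> legal
(1,4): flips 2 -> legal
(1,5): flips 2 -> legal
(2,0): no bracket -> illegal
(2,1): no bracket -> illegal
(2,5): flips 1 -> legal
(2,6): flips 1 -> legal
(2,7): no bracket -> illegal
(3,1): no bracket -> illegal
(3,2): no bracket -> illegal
(3,7): no bracket -> illegal
(4,6): flips 1 -> legal
(4,7): no bracket -> illegal
(5,3): no bracket -> illegal
(5,5): no bracket -> illegal
(5,6): no bracket -> illegal
(6,3): no bracket -> illegal
(6,4): flips 1 -> legal
(6,5): flips 1 -> legal
W mobility = 9

Answer: B=6 W=9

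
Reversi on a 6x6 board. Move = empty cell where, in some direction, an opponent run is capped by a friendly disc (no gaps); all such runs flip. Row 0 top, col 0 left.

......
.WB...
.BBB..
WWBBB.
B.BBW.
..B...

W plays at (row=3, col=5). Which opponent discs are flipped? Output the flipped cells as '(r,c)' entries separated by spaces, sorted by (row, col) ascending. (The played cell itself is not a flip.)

Answer: (3,2) (3,3) (3,4)

Derivation:
Dir NW: first cell '.' (not opp) -> no flip
Dir N: first cell '.' (not opp) -> no flip
Dir NE: edge -> no flip
Dir W: opp run (3,4) (3,3) (3,2) capped by W -> flip
Dir E: edge -> no flip
Dir SW: first cell 'W' (not opp) -> no flip
Dir S: first cell '.' (not opp) -> no flip
Dir SE: edge -> no flip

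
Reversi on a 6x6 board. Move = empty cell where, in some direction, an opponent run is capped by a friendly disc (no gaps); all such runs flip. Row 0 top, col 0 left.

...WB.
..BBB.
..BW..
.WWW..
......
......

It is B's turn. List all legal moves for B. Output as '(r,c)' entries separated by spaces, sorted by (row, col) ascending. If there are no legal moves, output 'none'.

Answer: (0,2) (2,4) (3,4) (4,0) (4,1) (4,2) (4,3) (4,4)

Derivation:
(0,2): flips 1 -> legal
(2,0): no bracket -> illegal
(2,1): no bracket -> illegal
(2,4): flips 1 -> legal
(3,0): no bracket -> illegal
(3,4): flips 1 -> legal
(4,0): flips 1 -> legal
(4,1): flips 2 -> legal
(4,2): flips 1 -> legal
(4,3): flips 2 -> legal
(4,4): flips 1 -> legal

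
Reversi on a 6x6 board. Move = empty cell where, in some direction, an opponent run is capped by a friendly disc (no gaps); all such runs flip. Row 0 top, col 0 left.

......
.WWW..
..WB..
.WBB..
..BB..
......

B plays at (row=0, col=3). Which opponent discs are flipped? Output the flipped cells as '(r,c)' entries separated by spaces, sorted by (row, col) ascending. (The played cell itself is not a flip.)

Answer: (1,3)

Derivation:
Dir NW: edge -> no flip
Dir N: edge -> no flip
Dir NE: edge -> no flip
Dir W: first cell '.' (not opp) -> no flip
Dir E: first cell '.' (not opp) -> no flip
Dir SW: opp run (1,2), next='.' -> no flip
Dir S: opp run (1,3) capped by B -> flip
Dir SE: first cell '.' (not opp) -> no flip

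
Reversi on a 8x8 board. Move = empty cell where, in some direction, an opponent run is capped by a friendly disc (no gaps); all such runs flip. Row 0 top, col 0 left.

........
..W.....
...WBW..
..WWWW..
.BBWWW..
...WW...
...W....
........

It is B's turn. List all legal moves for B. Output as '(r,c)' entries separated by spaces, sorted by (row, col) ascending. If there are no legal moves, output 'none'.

Answer: (1,4) (2,2) (2,6) (4,6) (6,4)

Derivation:
(0,1): no bracket -> illegal
(0,2): no bracket -> illegal
(0,3): no bracket -> illegal
(1,1): no bracket -> illegal
(1,3): no bracket -> illegal
(1,4): flips 2 -> legal
(1,5): no bracket -> illegal
(1,6): no bracket -> illegal
(2,1): no bracket -> illegal
(2,2): flips 2 -> legal
(2,6): flips 1 -> legal
(3,1): no bracket -> illegal
(3,6): no bracket -> illegal
(4,6): flips 4 -> legal
(5,2): no bracket -> illegal
(5,5): no bracket -> illegal
(5,6): no bracket -> illegal
(6,2): no bracket -> illegal
(6,4): flips 4 -> legal
(6,5): no bracket -> illegal
(7,2): no bracket -> illegal
(7,3): no bracket -> illegal
(7,4): no bracket -> illegal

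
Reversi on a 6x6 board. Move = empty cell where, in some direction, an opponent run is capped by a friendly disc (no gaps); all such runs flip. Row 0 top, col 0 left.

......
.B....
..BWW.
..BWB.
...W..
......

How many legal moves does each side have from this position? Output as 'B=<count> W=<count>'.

Answer: B=6 W=8

Derivation:
-- B to move --
(1,2): flips 1 -> legal
(1,3): no bracket -> illegal
(1,4): flips 2 -> legal
(1,5): no bracket -> illegal
(2,5): flips 2 -> legal
(3,5): no bracket -> illegal
(4,2): no bracket -> illegal
(4,4): flips 1 -> legal
(5,2): flips 1 -> legal
(5,3): no bracket -> illegal
(5,4): flips 1 -> legal
B mobility = 6
-- W to move --
(0,0): flips 2 -> legal
(0,1): no bracket -> illegal
(0,2): no bracket -> illegal
(1,0): no bracket -> illegal
(1,2): no bracket -> illegal
(1,3): no bracket -> illegal
(2,0): no bracket -> illegal
(2,1): flips 2 -> legal
(2,5): flips 1 -> legal
(3,1): flips 1 -> legal
(3,5): flips 1 -> legal
(4,1): flips 1 -> legal
(4,2): no bracket -> illegal
(4,4): flips 1 -> legal
(4,5): flips 1 -> legal
W mobility = 8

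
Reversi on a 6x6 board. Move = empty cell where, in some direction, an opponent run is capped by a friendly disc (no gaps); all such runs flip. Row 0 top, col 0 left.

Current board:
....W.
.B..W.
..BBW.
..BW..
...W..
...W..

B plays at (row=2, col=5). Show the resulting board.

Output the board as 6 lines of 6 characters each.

Place B at (2,5); scan 8 dirs for brackets.
Dir NW: opp run (1,4), next='.' -> no flip
Dir N: first cell '.' (not opp) -> no flip
Dir NE: edge -> no flip
Dir W: opp run (2,4) capped by B -> flip
Dir E: edge -> no flip
Dir SW: first cell '.' (not opp) -> no flip
Dir S: first cell '.' (not opp) -> no flip
Dir SE: edge -> no flip
All flips: (2,4)

Answer: ....W.
.B..W.
..BBBB
..BW..
...W..
...W..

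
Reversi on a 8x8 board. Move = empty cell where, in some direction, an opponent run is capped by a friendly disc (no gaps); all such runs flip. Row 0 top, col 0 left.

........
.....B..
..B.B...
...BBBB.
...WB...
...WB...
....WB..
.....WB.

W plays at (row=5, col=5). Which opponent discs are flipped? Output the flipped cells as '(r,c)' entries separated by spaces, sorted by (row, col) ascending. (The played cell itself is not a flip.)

Answer: (5,4) (6,5)

Derivation:
Dir NW: opp run (4,4) (3,3) (2,2), next='.' -> no flip
Dir N: first cell '.' (not opp) -> no flip
Dir NE: first cell '.' (not opp) -> no flip
Dir W: opp run (5,4) capped by W -> flip
Dir E: first cell '.' (not opp) -> no flip
Dir SW: first cell 'W' (not opp) -> no flip
Dir S: opp run (6,5) capped by W -> flip
Dir SE: first cell '.' (not opp) -> no flip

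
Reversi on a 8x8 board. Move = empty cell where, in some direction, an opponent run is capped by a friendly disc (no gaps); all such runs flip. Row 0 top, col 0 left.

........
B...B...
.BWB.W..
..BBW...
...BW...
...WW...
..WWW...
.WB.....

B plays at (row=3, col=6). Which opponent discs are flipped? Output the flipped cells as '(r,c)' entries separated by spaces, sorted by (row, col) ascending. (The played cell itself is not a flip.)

Dir NW: opp run (2,5) capped by B -> flip
Dir N: first cell '.' (not opp) -> no flip
Dir NE: first cell '.' (not opp) -> no flip
Dir W: first cell '.' (not opp) -> no flip
Dir E: first cell '.' (not opp) -> no flip
Dir SW: first cell '.' (not opp) -> no flip
Dir S: first cell '.' (not opp) -> no flip
Dir SE: first cell '.' (not opp) -> no flip

Answer: (2,5)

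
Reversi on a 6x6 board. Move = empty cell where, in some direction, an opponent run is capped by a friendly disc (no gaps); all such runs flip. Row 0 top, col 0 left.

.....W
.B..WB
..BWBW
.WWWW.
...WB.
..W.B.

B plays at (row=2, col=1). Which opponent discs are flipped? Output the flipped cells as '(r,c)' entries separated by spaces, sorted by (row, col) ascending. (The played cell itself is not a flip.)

Dir NW: first cell '.' (not opp) -> no flip
Dir N: first cell 'B' (not opp) -> no flip
Dir NE: first cell '.' (not opp) -> no flip
Dir W: first cell '.' (not opp) -> no flip
Dir E: first cell 'B' (not opp) -> no flip
Dir SW: first cell '.' (not opp) -> no flip
Dir S: opp run (3,1), next='.' -> no flip
Dir SE: opp run (3,2) (4,3) capped by B -> flip

Answer: (3,2) (4,3)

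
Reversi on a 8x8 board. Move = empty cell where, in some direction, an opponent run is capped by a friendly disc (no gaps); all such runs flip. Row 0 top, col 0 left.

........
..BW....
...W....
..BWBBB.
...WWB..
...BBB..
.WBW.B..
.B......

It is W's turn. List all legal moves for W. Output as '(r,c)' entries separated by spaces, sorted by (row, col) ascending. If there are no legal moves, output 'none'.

(0,1): flips 1 -> legal
(0,2): no bracket -> illegal
(0,3): no bracket -> illegal
(1,1): flips 1 -> legal
(2,1): flips 1 -> legal
(2,2): no bracket -> illegal
(2,4): flips 1 -> legal
(2,5): flips 1 -> legal
(2,6): flips 1 -> legal
(2,7): flips 3 -> legal
(3,1): flips 1 -> legal
(3,7): flips 3 -> legal
(4,1): flips 1 -> legal
(4,2): no bracket -> illegal
(4,6): flips 1 -> legal
(4,7): no bracket -> illegal
(5,1): no bracket -> illegal
(5,2): no bracket -> illegal
(5,6): flips 2 -> legal
(6,0): no bracket -> illegal
(6,4): flips 1 -> legal
(6,6): flips 1 -> legal
(7,0): no bracket -> illegal
(7,2): no bracket -> illegal
(7,3): no bracket -> illegal
(7,4): no bracket -> illegal
(7,5): no bracket -> illegal
(7,6): flips 2 -> legal

Answer: (0,1) (1,1) (2,1) (2,4) (2,5) (2,6) (2,7) (3,1) (3,7) (4,1) (4,6) (5,6) (6,4) (6,6) (7,6)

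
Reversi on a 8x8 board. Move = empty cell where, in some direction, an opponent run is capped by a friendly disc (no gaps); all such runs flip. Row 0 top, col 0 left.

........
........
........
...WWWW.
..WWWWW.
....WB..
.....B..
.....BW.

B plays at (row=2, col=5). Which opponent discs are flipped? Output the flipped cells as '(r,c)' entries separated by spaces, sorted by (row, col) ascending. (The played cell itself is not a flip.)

Answer: (3,5) (4,5)

Derivation:
Dir NW: first cell '.' (not opp) -> no flip
Dir N: first cell '.' (not opp) -> no flip
Dir NE: first cell '.' (not opp) -> no flip
Dir W: first cell '.' (not opp) -> no flip
Dir E: first cell '.' (not opp) -> no flip
Dir SW: opp run (3,4) (4,3), next='.' -> no flip
Dir S: opp run (3,5) (4,5) capped by B -> flip
Dir SE: opp run (3,6), next='.' -> no flip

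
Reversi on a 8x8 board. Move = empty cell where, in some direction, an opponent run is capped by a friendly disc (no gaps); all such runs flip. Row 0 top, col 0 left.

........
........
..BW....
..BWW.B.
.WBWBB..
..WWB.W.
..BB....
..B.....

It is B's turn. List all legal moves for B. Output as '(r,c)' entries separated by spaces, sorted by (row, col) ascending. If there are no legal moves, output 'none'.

(1,2): flips 2 -> legal
(1,3): flips 4 -> legal
(1,4): flips 1 -> legal
(2,4): flips 3 -> legal
(2,5): no bracket -> illegal
(3,0): flips 2 -> legal
(3,1): no bracket -> illegal
(3,5): flips 2 -> legal
(4,0): flips 1 -> legal
(4,6): no bracket -> illegal
(4,7): no bracket -> illegal
(5,0): flips 1 -> legal
(5,1): flips 2 -> legal
(5,5): no bracket -> illegal
(5,7): no bracket -> illegal
(6,1): no bracket -> illegal
(6,4): flips 1 -> legal
(6,5): no bracket -> illegal
(6,6): no bracket -> illegal
(6,7): flips 1 -> legal

Answer: (1,2) (1,3) (1,4) (2,4) (3,0) (3,5) (4,0) (5,0) (5,1) (6,4) (6,7)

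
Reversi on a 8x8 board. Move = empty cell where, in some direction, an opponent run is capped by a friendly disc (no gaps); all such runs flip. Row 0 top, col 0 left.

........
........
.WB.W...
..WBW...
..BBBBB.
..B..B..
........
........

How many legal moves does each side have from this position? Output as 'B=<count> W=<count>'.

-- B to move --
(1,0): flips 2 -> legal
(1,1): no bracket -> illegal
(1,2): no bracket -> illegal
(1,3): no bracket -> illegal
(1,4): flips 2 -> legal
(1,5): flips 1 -> legal
(2,0): flips 1 -> legal
(2,3): flips 1 -> legal
(2,5): flips 1 -> legal
(3,0): no bracket -> illegal
(3,1): flips 1 -> legal
(3,5): flips 1 -> legal
(4,1): no bracket -> illegal
B mobility = 8
-- W to move --
(1,1): no bracket -> illegal
(1,2): flips 1 -> legal
(1,3): no bracket -> illegal
(2,3): flips 1 -> legal
(3,1): no bracket -> illegal
(3,5): no bracket -> illegal
(3,6): no bracket -> illegal
(3,7): no bracket -> illegal
(4,1): no bracket -> illegal
(4,7): no bracket -> illegal
(5,1): flips 2 -> legal
(5,3): no bracket -> illegal
(5,4): flips 2 -> legal
(5,6): flips 1 -> legal
(5,7): no bracket -> illegal
(6,1): flips 2 -> legal
(6,2): flips 2 -> legal
(6,3): no bracket -> illegal
(6,4): no bracket -> illegal
(6,5): no bracket -> illegal
(6,6): no bracket -> illegal
W mobility = 7

Answer: B=8 W=7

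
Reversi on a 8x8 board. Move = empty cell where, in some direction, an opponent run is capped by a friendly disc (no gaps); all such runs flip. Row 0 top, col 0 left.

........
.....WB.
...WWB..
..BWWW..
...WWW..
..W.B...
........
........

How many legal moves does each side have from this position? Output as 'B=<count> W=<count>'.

-- B to move --
(0,4): no bracket -> illegal
(0,5): flips 1 -> legal
(0,6): no bracket -> illegal
(1,2): no bracket -> illegal
(1,3): no bracket -> illegal
(1,4): flips 5 -> legal
(2,2): flips 2 -> legal
(2,6): no bracket -> illegal
(3,6): flips 4 -> legal
(4,1): no bracket -> illegal
(4,2): no bracket -> illegal
(4,6): no bracket -> illegal
(5,1): no bracket -> illegal
(5,3): no bracket -> illegal
(5,5): flips 2 -> legal
(5,6): no bracket -> illegal
(6,1): flips 3 -> legal
(6,2): no bracket -> illegal
(6,3): no bracket -> illegal
B mobility = 6
-- W to move --
(0,5): no bracket -> illegal
(0,6): no bracket -> illegal
(0,7): flips 2 -> legal
(1,4): no bracket -> illegal
(1,7): flips 1 -> legal
(2,1): flips 1 -> legal
(2,2): no bracket -> illegal
(2,6): flips 1 -> legal
(2,7): no bracket -> illegal
(3,1): flips 1 -> legal
(3,6): no bracket -> illegal
(4,1): flips 1 -> legal
(4,2): no bracket -> illegal
(5,3): no bracket -> illegal
(5,5): no bracket -> illegal
(6,3): flips 1 -> legal
(6,4): flips 1 -> legal
(6,5): flips 1 -> legal
W mobility = 9

Answer: B=6 W=9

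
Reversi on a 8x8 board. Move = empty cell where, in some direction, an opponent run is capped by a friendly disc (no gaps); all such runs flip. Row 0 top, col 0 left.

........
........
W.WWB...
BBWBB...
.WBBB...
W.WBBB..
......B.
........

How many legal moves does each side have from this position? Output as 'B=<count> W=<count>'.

Answer: B=10 W=10

Derivation:
-- B to move --
(1,0): flips 1 -> legal
(1,1): flips 1 -> legal
(1,2): flips 3 -> legal
(1,3): flips 2 -> legal
(1,4): no bracket -> illegal
(2,1): flips 3 -> legal
(4,0): flips 1 -> legal
(5,1): flips 2 -> legal
(6,0): no bracket -> illegal
(6,1): flips 1 -> legal
(6,2): flips 1 -> legal
(6,3): flips 2 -> legal
B mobility = 10
-- W to move --
(1,3): no bracket -> illegal
(1,4): no bracket -> illegal
(1,5): no bracket -> illegal
(2,1): flips 1 -> legal
(2,5): flips 3 -> legal
(3,5): flips 2 -> legal
(4,0): flips 2 -> legal
(4,5): flips 4 -> legal
(4,6): no bracket -> illegal
(5,1): no bracket -> illegal
(5,6): flips 3 -> legal
(5,7): no bracket -> illegal
(6,2): no bracket -> illegal
(6,3): flips 3 -> legal
(6,4): flips 3 -> legal
(6,5): flips 2 -> legal
(6,7): no bracket -> illegal
(7,5): no bracket -> illegal
(7,6): no bracket -> illegal
(7,7): flips 4 -> legal
W mobility = 10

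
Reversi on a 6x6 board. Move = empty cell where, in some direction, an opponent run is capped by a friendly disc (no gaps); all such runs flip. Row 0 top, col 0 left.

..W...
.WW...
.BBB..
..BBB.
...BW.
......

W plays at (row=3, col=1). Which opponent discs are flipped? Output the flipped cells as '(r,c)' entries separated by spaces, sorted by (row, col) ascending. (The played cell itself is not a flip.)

Answer: (2,1)

Derivation:
Dir NW: first cell '.' (not opp) -> no flip
Dir N: opp run (2,1) capped by W -> flip
Dir NE: opp run (2,2), next='.' -> no flip
Dir W: first cell '.' (not opp) -> no flip
Dir E: opp run (3,2) (3,3) (3,4), next='.' -> no flip
Dir SW: first cell '.' (not opp) -> no flip
Dir S: first cell '.' (not opp) -> no flip
Dir SE: first cell '.' (not opp) -> no flip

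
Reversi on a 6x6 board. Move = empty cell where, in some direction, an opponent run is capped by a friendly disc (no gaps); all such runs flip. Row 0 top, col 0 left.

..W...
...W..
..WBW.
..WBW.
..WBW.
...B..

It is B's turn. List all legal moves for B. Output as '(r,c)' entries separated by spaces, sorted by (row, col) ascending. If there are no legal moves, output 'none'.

Answer: (0,3) (1,1) (1,5) (2,1) (2,5) (3,1) (3,5) (4,1) (4,5) (5,1) (5,5)

Derivation:
(0,1): no bracket -> illegal
(0,3): flips 1 -> legal
(0,4): no bracket -> illegal
(1,1): flips 1 -> legal
(1,2): no bracket -> illegal
(1,4): no bracket -> illegal
(1,5): flips 1 -> legal
(2,1): flips 2 -> legal
(2,5): flips 2 -> legal
(3,1): flips 2 -> legal
(3,5): flips 2 -> legal
(4,1): flips 2 -> legal
(4,5): flips 2 -> legal
(5,1): flips 1 -> legal
(5,2): no bracket -> illegal
(5,4): no bracket -> illegal
(5,5): flips 1 -> legal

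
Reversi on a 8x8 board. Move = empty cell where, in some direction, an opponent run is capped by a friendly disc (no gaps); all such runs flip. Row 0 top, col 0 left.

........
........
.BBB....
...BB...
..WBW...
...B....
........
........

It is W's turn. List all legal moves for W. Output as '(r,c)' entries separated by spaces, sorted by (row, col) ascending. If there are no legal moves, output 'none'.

(1,0): no bracket -> illegal
(1,1): flips 2 -> legal
(1,2): no bracket -> illegal
(1,3): no bracket -> illegal
(1,4): no bracket -> illegal
(2,0): no bracket -> illegal
(2,4): flips 2 -> legal
(2,5): no bracket -> illegal
(3,0): no bracket -> illegal
(3,1): no bracket -> illegal
(3,2): no bracket -> illegal
(3,5): no bracket -> illegal
(4,5): no bracket -> illegal
(5,2): no bracket -> illegal
(5,4): no bracket -> illegal
(6,2): flips 1 -> legal
(6,3): no bracket -> illegal
(6,4): flips 1 -> legal

Answer: (1,1) (2,4) (6,2) (6,4)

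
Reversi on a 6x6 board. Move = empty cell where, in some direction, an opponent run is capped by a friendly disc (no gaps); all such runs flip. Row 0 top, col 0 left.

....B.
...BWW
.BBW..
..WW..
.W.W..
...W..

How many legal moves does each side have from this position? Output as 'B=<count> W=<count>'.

Answer: B=4 W=5

Derivation:
-- B to move --
(0,3): no bracket -> illegal
(0,5): no bracket -> illegal
(1,2): no bracket -> illegal
(2,4): flips 2 -> legal
(2,5): no bracket -> illegal
(3,0): no bracket -> illegal
(3,1): no bracket -> illegal
(3,4): no bracket -> illegal
(4,0): no bracket -> illegal
(4,2): flips 1 -> legal
(4,4): flips 1 -> legal
(5,0): no bracket -> illegal
(5,1): no bracket -> illegal
(5,2): no bracket -> illegal
(5,4): flips 2 -> legal
B mobility = 4
-- W to move --
(0,2): no bracket -> illegal
(0,3): flips 1 -> legal
(0,5): no bracket -> illegal
(1,0): flips 1 -> legal
(1,1): flips 1 -> legal
(1,2): flips 2 -> legal
(2,0): flips 2 -> legal
(2,4): no bracket -> illegal
(3,0): no bracket -> illegal
(3,1): no bracket -> illegal
W mobility = 5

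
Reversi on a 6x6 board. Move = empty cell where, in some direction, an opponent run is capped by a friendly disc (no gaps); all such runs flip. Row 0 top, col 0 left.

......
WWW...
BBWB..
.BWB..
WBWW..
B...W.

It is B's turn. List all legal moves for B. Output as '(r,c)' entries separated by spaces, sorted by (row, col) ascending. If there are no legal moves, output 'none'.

Answer: (0,0) (0,1) (0,2) (0,3) (1,3) (3,0) (4,4) (5,1) (5,3)

Derivation:
(0,0): flips 3 -> legal
(0,1): flips 2 -> legal
(0,2): flips 1 -> legal
(0,3): flips 1 -> legal
(1,3): flips 1 -> legal
(3,0): flips 1 -> legal
(3,4): no bracket -> illegal
(4,4): flips 2 -> legal
(4,5): no bracket -> illegal
(5,1): flips 1 -> legal
(5,2): no bracket -> illegal
(5,3): flips 2 -> legal
(5,5): no bracket -> illegal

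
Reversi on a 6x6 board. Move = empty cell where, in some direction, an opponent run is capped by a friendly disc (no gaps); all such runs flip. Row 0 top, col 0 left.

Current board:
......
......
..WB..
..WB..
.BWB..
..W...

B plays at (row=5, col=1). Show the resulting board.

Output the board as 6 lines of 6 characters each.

Place B at (5,1); scan 8 dirs for brackets.
Dir NW: first cell '.' (not opp) -> no flip
Dir N: first cell 'B' (not opp) -> no flip
Dir NE: opp run (4,2) capped by B -> flip
Dir W: first cell '.' (not opp) -> no flip
Dir E: opp run (5,2), next='.' -> no flip
Dir SW: edge -> no flip
Dir S: edge -> no flip
Dir SE: edge -> no flip
All flips: (4,2)

Answer: ......
......
..WB..
..WB..
.BBB..
.BW...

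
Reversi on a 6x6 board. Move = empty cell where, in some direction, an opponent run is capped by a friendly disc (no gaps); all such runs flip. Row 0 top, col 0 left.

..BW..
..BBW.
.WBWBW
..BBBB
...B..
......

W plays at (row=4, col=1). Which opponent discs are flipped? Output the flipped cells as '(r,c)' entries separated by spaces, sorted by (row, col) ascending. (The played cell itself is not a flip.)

Answer: (3,2)

Derivation:
Dir NW: first cell '.' (not opp) -> no flip
Dir N: first cell '.' (not opp) -> no flip
Dir NE: opp run (3,2) capped by W -> flip
Dir W: first cell '.' (not opp) -> no flip
Dir E: first cell '.' (not opp) -> no flip
Dir SW: first cell '.' (not opp) -> no flip
Dir S: first cell '.' (not opp) -> no flip
Dir SE: first cell '.' (not opp) -> no flip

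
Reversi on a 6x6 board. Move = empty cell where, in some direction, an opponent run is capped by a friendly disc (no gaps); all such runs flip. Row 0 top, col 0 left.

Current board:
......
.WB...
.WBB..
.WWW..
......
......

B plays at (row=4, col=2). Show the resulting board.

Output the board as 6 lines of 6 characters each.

Answer: ......
.WB...
.WBB..
.WBW..
..B...
......

Derivation:
Place B at (4,2); scan 8 dirs for brackets.
Dir NW: opp run (3,1), next='.' -> no flip
Dir N: opp run (3,2) capped by B -> flip
Dir NE: opp run (3,3), next='.' -> no flip
Dir W: first cell '.' (not opp) -> no flip
Dir E: first cell '.' (not opp) -> no flip
Dir SW: first cell '.' (not opp) -> no flip
Dir S: first cell '.' (not opp) -> no flip
Dir SE: first cell '.' (not opp) -> no flip
All flips: (3,2)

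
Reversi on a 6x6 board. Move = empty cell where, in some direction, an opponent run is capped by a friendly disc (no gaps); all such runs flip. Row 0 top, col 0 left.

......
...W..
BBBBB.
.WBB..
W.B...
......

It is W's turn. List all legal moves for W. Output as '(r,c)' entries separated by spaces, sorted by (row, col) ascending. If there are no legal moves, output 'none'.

Answer: (1,1) (3,4) (3,5) (4,3) (5,3)

Derivation:
(1,0): no bracket -> illegal
(1,1): flips 1 -> legal
(1,2): no bracket -> illegal
(1,4): no bracket -> illegal
(1,5): no bracket -> illegal
(2,5): no bracket -> illegal
(3,0): no bracket -> illegal
(3,4): flips 2 -> legal
(3,5): flips 1 -> legal
(4,1): no bracket -> illegal
(4,3): flips 2 -> legal
(4,4): no bracket -> illegal
(5,1): no bracket -> illegal
(5,2): no bracket -> illegal
(5,3): flips 1 -> legal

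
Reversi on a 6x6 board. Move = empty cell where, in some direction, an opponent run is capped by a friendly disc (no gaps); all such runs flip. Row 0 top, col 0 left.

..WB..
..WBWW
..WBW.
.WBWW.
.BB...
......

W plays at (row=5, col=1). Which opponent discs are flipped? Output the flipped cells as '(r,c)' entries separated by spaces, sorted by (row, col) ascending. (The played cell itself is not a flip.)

Answer: (4,1) (4,2)

Derivation:
Dir NW: first cell '.' (not opp) -> no flip
Dir N: opp run (4,1) capped by W -> flip
Dir NE: opp run (4,2) capped by W -> flip
Dir W: first cell '.' (not opp) -> no flip
Dir E: first cell '.' (not opp) -> no flip
Dir SW: edge -> no flip
Dir S: edge -> no flip
Dir SE: edge -> no flip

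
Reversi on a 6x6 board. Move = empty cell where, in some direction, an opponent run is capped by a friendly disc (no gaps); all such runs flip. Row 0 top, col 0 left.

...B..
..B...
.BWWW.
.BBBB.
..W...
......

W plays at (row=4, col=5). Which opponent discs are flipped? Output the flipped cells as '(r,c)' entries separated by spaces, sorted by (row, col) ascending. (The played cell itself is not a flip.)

Dir NW: opp run (3,4) capped by W -> flip
Dir N: first cell '.' (not opp) -> no flip
Dir NE: edge -> no flip
Dir W: first cell '.' (not opp) -> no flip
Dir E: edge -> no flip
Dir SW: first cell '.' (not opp) -> no flip
Dir S: first cell '.' (not opp) -> no flip
Dir SE: edge -> no flip

Answer: (3,4)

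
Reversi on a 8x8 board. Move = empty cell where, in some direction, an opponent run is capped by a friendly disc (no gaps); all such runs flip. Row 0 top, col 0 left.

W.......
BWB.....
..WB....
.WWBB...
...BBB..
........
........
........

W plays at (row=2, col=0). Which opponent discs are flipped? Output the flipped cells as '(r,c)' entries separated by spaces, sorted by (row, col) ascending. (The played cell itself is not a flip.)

Dir NW: edge -> no flip
Dir N: opp run (1,0) capped by W -> flip
Dir NE: first cell 'W' (not opp) -> no flip
Dir W: edge -> no flip
Dir E: first cell '.' (not opp) -> no flip
Dir SW: edge -> no flip
Dir S: first cell '.' (not opp) -> no flip
Dir SE: first cell 'W' (not opp) -> no flip

Answer: (1,0)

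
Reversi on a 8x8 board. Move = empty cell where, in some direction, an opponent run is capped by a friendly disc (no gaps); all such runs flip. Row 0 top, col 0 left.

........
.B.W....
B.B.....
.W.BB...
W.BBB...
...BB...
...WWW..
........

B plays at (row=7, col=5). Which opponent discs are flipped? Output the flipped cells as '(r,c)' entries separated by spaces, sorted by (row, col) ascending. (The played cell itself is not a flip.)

Answer: (6,4)

Derivation:
Dir NW: opp run (6,4) capped by B -> flip
Dir N: opp run (6,5), next='.' -> no flip
Dir NE: first cell '.' (not opp) -> no flip
Dir W: first cell '.' (not opp) -> no flip
Dir E: first cell '.' (not opp) -> no flip
Dir SW: edge -> no flip
Dir S: edge -> no flip
Dir SE: edge -> no flip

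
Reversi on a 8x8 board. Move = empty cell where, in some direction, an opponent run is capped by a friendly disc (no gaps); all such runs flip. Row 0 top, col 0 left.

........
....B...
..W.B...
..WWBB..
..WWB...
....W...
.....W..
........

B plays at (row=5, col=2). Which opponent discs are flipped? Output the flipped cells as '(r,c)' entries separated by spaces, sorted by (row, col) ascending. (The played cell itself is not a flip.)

Answer: (4,3)

Derivation:
Dir NW: first cell '.' (not opp) -> no flip
Dir N: opp run (4,2) (3,2) (2,2), next='.' -> no flip
Dir NE: opp run (4,3) capped by B -> flip
Dir W: first cell '.' (not opp) -> no flip
Dir E: first cell '.' (not opp) -> no flip
Dir SW: first cell '.' (not opp) -> no flip
Dir S: first cell '.' (not opp) -> no flip
Dir SE: first cell '.' (not opp) -> no flip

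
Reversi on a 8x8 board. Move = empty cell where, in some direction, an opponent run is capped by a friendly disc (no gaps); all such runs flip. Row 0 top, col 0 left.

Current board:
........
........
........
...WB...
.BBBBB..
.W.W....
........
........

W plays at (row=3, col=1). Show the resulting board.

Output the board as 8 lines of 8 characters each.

Place W at (3,1); scan 8 dirs for brackets.
Dir NW: first cell '.' (not opp) -> no flip
Dir N: first cell '.' (not opp) -> no flip
Dir NE: first cell '.' (not opp) -> no flip
Dir W: first cell '.' (not opp) -> no flip
Dir E: first cell '.' (not opp) -> no flip
Dir SW: first cell '.' (not opp) -> no flip
Dir S: opp run (4,1) capped by W -> flip
Dir SE: opp run (4,2) capped by W -> flip
All flips: (4,1) (4,2)

Answer: ........
........
........
.W.WB...
.WWBBB..
.W.W....
........
........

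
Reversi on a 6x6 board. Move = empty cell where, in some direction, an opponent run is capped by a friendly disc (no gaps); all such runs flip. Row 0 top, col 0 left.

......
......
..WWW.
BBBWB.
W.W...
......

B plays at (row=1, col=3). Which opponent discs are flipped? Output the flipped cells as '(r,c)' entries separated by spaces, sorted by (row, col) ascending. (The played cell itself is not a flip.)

Dir NW: first cell '.' (not opp) -> no flip
Dir N: first cell '.' (not opp) -> no flip
Dir NE: first cell '.' (not opp) -> no flip
Dir W: first cell '.' (not opp) -> no flip
Dir E: first cell '.' (not opp) -> no flip
Dir SW: opp run (2,2) capped by B -> flip
Dir S: opp run (2,3) (3,3), next='.' -> no flip
Dir SE: opp run (2,4), next='.' -> no flip

Answer: (2,2)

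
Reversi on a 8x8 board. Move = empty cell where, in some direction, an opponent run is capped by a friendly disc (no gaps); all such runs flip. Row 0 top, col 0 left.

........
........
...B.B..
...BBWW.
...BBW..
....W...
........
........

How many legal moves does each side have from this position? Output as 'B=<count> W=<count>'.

Answer: B=8 W=7

Derivation:
-- B to move --
(2,4): no bracket -> illegal
(2,6): flips 1 -> legal
(2,7): no bracket -> illegal
(3,7): flips 2 -> legal
(4,6): flips 1 -> legal
(4,7): flips 1 -> legal
(5,3): no bracket -> illegal
(5,5): flips 2 -> legal
(5,6): flips 1 -> legal
(6,3): no bracket -> illegal
(6,4): flips 1 -> legal
(6,5): flips 1 -> legal
B mobility = 8
-- W to move --
(1,2): flips 2 -> legal
(1,3): no bracket -> illegal
(1,4): flips 1 -> legal
(1,5): flips 1 -> legal
(1,6): no bracket -> illegal
(2,2): no bracket -> illegal
(2,4): flips 2 -> legal
(2,6): no bracket -> illegal
(3,2): flips 3 -> legal
(4,2): flips 2 -> legal
(5,2): no bracket -> illegal
(5,3): flips 1 -> legal
(5,5): no bracket -> illegal
W mobility = 7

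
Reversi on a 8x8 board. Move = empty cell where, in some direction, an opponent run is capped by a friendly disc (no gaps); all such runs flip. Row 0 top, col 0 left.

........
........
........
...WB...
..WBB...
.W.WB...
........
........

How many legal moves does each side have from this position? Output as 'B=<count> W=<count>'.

-- B to move --
(2,2): flips 1 -> legal
(2,3): flips 1 -> legal
(2,4): no bracket -> illegal
(3,1): no bracket -> illegal
(3,2): flips 1 -> legal
(4,0): no bracket -> illegal
(4,1): flips 1 -> legal
(5,0): no bracket -> illegal
(5,2): flips 1 -> legal
(6,0): no bracket -> illegal
(6,1): no bracket -> illegal
(6,2): flips 1 -> legal
(6,3): flips 1 -> legal
(6,4): no bracket -> illegal
B mobility = 7
-- W to move --
(2,3): no bracket -> illegal
(2,4): no bracket -> illegal
(2,5): no bracket -> illegal
(3,2): no bracket -> illegal
(3,5): flips 2 -> legal
(4,5): flips 2 -> legal
(5,2): no bracket -> illegal
(5,5): flips 2 -> legal
(6,3): no bracket -> illegal
(6,4): no bracket -> illegal
(6,5): no bracket -> illegal
W mobility = 3

Answer: B=7 W=3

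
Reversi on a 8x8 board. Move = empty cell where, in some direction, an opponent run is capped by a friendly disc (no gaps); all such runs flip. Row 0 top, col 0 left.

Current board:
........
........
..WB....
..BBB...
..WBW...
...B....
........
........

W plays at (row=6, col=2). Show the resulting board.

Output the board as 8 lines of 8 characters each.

Answer: ........
........
..WB....
..BBB...
..WBW...
...W....
..W.....
........

Derivation:
Place W at (6,2); scan 8 dirs for brackets.
Dir NW: first cell '.' (not opp) -> no flip
Dir N: first cell '.' (not opp) -> no flip
Dir NE: opp run (5,3) capped by W -> flip
Dir W: first cell '.' (not opp) -> no flip
Dir E: first cell '.' (not opp) -> no flip
Dir SW: first cell '.' (not opp) -> no flip
Dir S: first cell '.' (not opp) -> no flip
Dir SE: first cell '.' (not opp) -> no flip
All flips: (5,3)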